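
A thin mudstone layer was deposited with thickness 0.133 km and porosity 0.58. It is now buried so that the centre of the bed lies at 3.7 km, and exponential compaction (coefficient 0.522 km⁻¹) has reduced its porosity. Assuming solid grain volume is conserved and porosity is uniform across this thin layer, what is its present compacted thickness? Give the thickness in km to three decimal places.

0.061 km

Porosity at 3.7 km: phi = 0.58·exp(−0.522×3.7) = 0.0841
Solid-volume conservation: h(1−phi) = h₀(1−phi₀) ⇒ h = h₀·(1−phi₀)/(1−phi)
h = 0.133 × (1 − 0.58)/(1 − 0.0841) = 0.133 × 0.4585 = 0.0610 km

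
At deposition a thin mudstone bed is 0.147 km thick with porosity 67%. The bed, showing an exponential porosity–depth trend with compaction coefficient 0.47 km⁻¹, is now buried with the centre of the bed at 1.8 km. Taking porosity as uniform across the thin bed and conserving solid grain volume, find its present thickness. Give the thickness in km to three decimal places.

0.068 km

Porosity at 1.8 km: n = 0.67·exp(−0.47×1.8) = 0.2875
Solid-volume conservation: h(1−n) = h₀(1−n₀) ⇒ h = h₀·(1−n₀)/(1−n)
h = 0.147 × (1 − 0.67)/(1 − 0.2875) = 0.147 × 0.4632 = 0.0681 km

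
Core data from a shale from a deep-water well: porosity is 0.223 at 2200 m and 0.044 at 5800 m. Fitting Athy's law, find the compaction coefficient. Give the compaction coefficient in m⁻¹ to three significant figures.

Working in km (1 km = 1000 m; c in km⁻¹ = c in m⁻¹ × 1000):
Athy: phi(z) = phi₀ e^(−cz) ⇒ phi₁/phi₂ = e^{c(z₂−z₁)} ⇒ c = ln(phi₁/phi₂)/(z₂−z₁)
c = ln(0.223/0.044) / (5.8 − 2.2) = ln(5.068) / 3.6 = 1.6230 / 3.6 = 0.4508 km⁻¹

0.000451 m⁻¹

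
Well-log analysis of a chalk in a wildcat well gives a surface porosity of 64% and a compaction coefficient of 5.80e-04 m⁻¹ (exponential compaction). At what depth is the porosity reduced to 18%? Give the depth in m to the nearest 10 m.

Working in km (1 km = 1000 m; c in km⁻¹ = c in m⁻¹ × 1000):
Invert Athy's law: d = ln(φ₀/φ) / c
d = ln(0.64/0.18) / 0.58 = ln(3.556) / 0.58 = 1.2685 / 0.58 = 2.187 km

2190 m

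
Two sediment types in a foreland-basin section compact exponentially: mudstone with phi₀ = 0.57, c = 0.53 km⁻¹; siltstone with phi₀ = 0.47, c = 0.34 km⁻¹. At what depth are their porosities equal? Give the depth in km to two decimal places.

Set phi₀ₐ e^(−cₐz) = phi₀ᵦ e^(−cᵦz) ⇒ ln(phi₀ₐ/phi₀ᵦ) = (cₐ − cᵦ)·z
z = ln(0.57/0.47) / (0.53 − 0.34) = 0.1929 / 0.19 = 1.015 km

1.02 km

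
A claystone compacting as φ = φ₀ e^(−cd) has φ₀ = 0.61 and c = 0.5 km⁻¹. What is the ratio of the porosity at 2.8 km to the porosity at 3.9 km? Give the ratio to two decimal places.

φ(d₁)/φ(d₂) = e^(−c·d₁)/e^(−c·d₂) = e^{c(d₂−d₁)}
= exp(0.5 × 1.1) = exp(0.55) = 1.7333

1.73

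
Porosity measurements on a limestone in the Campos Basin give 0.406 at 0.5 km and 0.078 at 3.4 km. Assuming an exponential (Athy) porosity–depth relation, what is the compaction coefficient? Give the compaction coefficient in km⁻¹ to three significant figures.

0.569 km⁻¹

Athy: φ(d) = φ₀ e^(−kd) ⇒ φ₁/φ₂ = e^{k(d₂−d₁)} ⇒ k = ln(φ₁/φ₂)/(d₂−d₁)
k = ln(0.406/0.078) / (3.4 − 0.5) = ln(5.205) / 2.9 = 1.6496 / 2.9 = 0.5688 km⁻¹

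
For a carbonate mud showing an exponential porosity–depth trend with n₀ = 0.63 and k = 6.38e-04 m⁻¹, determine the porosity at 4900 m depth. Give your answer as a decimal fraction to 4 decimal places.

Working in km (1 km = 1000 m; k in km⁻¹ = k in m⁻¹ × 1000):
n = n₀·exp(−k·d) = 0.63 × exp(−0.638 × 4.9) = 0.63 × exp(−3.126)
  = 0.63 × 0.0439 = 0.0276

0.0276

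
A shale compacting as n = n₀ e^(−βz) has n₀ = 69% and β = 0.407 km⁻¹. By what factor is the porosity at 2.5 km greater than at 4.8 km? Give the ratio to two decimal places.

n(z₁)/n(z₂) = e^(−β·z₁)/e^(−β·z₂) = e^{β(z₂−z₁)}
= exp(0.407 × 2.3) = exp(0.9361) = 2.5500

2.55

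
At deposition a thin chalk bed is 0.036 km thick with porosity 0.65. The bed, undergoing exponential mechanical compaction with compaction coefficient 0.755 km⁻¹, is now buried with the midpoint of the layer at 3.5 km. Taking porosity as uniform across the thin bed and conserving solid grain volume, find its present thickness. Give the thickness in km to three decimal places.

0.013 km

Porosity at 3.5 km: phi = 0.65·exp(−0.755×3.5) = 0.0463
Solid-volume conservation: h(1−phi) = h₀(1−phi₀) ⇒ h = h₀·(1−phi₀)/(1−phi)
h = 0.036 × (1 − 0.65)/(1 − 0.0463) = 0.036 × 0.3670 = 0.0132 km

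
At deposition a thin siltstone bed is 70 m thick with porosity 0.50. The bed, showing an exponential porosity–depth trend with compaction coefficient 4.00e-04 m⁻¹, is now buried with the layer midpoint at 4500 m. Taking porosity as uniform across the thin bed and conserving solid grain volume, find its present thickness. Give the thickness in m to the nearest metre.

Working in km (1 km = 1000 m; c in km⁻¹ = c in m⁻¹ × 1000):
Porosity at 4.5 km: φ = 0.5·exp(−0.4×4.5) = 0.0826
Solid-volume conservation: h(1−φ) = h₀(1−φ₀) ⇒ h = h₀·(1−φ₀)/(1−φ)
h = 0.07 × (1 − 0.5)/(1 − 0.0826) = 0.07 × 0.5450 = 0.0382 km

38 m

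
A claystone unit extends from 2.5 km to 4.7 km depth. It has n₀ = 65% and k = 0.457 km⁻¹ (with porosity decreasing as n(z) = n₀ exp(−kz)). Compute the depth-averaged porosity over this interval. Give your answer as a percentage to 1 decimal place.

13.1%

⟨n⟩ = (1/(z₂−z₁)) ∫ n₀ e^(−kz) dz = n₀·(e^(−k·z₁) − e^(−k·z₂)) / (k·(z₂−z₁))
e^(−0.457×2.5) = 0.3190; e^(−0.457×4.7) = 0.1167
⟨n⟩ = 0.65 × (0.3190 − 0.1167) / (0.457 × 2.2) = 0.65 × 0.2012 = 0.1308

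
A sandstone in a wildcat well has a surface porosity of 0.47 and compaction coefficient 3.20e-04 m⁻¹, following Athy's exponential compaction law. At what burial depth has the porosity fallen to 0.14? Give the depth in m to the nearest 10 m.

3780 m

Working in km (1 km = 1000 m; k in km⁻¹ = k in m⁻¹ × 1000):
Invert Athy's law: Z = ln(phi₀/phi) / k
Z = ln(0.47/0.14) / 0.32 = ln(3.357) / 0.32 = 1.2111 / 0.32 = 3.785 km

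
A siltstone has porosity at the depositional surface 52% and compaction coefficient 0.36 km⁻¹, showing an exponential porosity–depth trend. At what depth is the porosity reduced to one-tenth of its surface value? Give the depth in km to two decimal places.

6.40 km

n/n₀ = 1/10 ⇒ exp(−c·d) = 1/10 ⇒ d = ln(10) / c
d = 2.3026 / 0.36 = 6.396 km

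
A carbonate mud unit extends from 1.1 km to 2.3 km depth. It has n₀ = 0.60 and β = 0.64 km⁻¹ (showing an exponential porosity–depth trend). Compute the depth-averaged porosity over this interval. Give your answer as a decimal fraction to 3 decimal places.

0.207

⟨n⟩ = (1/(z₂−z₁)) ∫ n₀ e^(−βz) dz = n₀·(e^(−β·z₁) − e^(−β·z₂)) / (β·(z₂−z₁))
e^(−0.64×1.1) = 0.4946; e^(−0.64×2.3) = 0.2295
⟨n⟩ = 0.6 × (0.4946 − 0.2295) / (0.64 × 1.2) = 0.6 × 0.3452 = 0.2071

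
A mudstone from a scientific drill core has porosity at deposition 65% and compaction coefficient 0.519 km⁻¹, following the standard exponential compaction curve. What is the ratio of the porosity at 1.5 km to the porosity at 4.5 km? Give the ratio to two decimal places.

4.74

φ(Z₁)/φ(Z₂) = e^(−β·Z₁)/e^(−β·Z₂) = e^{β(Z₂−Z₁)}
= exp(0.519 × 3) = exp(1.557) = 4.7446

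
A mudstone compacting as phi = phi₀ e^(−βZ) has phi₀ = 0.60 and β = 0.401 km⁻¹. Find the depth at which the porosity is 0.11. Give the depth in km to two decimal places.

4.23 km

Invert Athy's law: Z = ln(phi₀/phi) / β
Z = ln(0.6/0.11) / 0.401 = ln(5.455) / 0.401 = 1.6964 / 0.401 = 4.231 km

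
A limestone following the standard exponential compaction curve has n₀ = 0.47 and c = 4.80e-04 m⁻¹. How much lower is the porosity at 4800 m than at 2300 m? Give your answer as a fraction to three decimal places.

Working in km (1 km = 1000 m; c in km⁻¹ = c in m⁻¹ × 1000):
n(2.3) = 0.47·e^(−0.48×2.3) = 0.1558
n(4.8) = 0.47·e^(−0.48×4.8) = 0.0469
Δn = 0.1558 − 0.0469 = 0.1089

0.109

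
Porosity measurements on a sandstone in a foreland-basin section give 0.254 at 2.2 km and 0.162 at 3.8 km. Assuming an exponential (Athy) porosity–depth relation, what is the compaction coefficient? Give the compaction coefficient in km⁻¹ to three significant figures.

0.281 km⁻¹

Athy: n(Z) = n₀ e^(−βZ) ⇒ n₁/n₂ = e^{β(Z₂−Z₁)} ⇒ β = ln(n₁/n₂)/(Z₂−Z₁)
β = ln(0.254/0.162) / (3.8 − 2.2) = ln(1.568) / 1.6 = 0.4497 / 1.6 = 0.2811 km⁻¹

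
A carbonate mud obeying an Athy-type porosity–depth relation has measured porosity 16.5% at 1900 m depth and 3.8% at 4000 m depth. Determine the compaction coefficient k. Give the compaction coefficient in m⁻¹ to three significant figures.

0.000699 m⁻¹

Working in km (1 km = 1000 m; k in km⁻¹ = k in m⁻¹ × 1000):
Athy: n(Z) = n₀ e^(−kZ) ⇒ n₁/n₂ = e^{k(Z₂−Z₁)} ⇒ k = ln(n₁/n₂)/(Z₂−Z₁)
k = ln(0.165/0.038) / (4 − 1.9) = ln(4.342) / 2.1 = 1.4684 / 2.1 = 0.6992 km⁻¹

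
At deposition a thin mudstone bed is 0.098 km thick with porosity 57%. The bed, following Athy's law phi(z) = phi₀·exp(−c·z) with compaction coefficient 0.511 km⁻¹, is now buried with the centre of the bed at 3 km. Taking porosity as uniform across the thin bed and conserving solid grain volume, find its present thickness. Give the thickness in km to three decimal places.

Porosity at 3 km: phi = 0.57·exp(−0.511×3) = 0.1231
Solid-volume conservation: h(1−phi) = h₀(1−phi₀) ⇒ h = h₀·(1−phi₀)/(1−phi)
h = 0.098 × (1 − 0.57)/(1 − 0.1231) = 0.098 × 0.4903 = 0.0481 km

0.048 km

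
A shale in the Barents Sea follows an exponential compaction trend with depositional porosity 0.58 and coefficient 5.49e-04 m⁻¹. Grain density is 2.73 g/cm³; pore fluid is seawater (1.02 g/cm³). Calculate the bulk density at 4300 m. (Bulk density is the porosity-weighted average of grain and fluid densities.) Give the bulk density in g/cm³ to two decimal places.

2.64 g/cm³

Working in km (1 km = 1000 m; β in km⁻¹ = β in m⁻¹ × 1000):
Porosity at depth: n = 0.58·exp(−0.549×4.3) = 0.58×0.0944 = 0.0547
Bulk density: ρ_b = (1−n)ρ_g + n·ρ_f = 0.9453×2.73 + 0.0547×1.02
       = 2.581 + 0.056 = 2.636 g/cm³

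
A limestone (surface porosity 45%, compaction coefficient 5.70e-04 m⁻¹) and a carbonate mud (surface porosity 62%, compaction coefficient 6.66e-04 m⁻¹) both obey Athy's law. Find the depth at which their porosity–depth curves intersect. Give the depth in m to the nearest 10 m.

Working in km (1 km = 1000 m; k in km⁻¹ = k in m⁻¹ × 1000):
Set n₀ₐ e^(−kₐd) = n₀ᵦ e^(−kᵦd) ⇒ ln(n₀ₐ/n₀ᵦ) = (kₐ − kᵦ)·d
d = ln(0.45/0.62) / (0.57 − 0.666) = -0.3205 / -0.096 = 3.338 km

3340 m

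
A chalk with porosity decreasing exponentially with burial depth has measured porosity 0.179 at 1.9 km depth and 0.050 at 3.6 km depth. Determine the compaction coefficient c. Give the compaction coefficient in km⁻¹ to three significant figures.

Athy: phi(Z) = phi₀ e^(−cZ) ⇒ phi₁/phi₂ = e^{c(Z₂−Z₁)} ⇒ c = ln(phi₁/phi₂)/(Z₂−Z₁)
c = ln(0.179/0.05) / (3.6 − 1.9) = ln(3.58) / 1.7 = 1.2754 / 1.7 = 0.7502 km⁻¹

0.750 km⁻¹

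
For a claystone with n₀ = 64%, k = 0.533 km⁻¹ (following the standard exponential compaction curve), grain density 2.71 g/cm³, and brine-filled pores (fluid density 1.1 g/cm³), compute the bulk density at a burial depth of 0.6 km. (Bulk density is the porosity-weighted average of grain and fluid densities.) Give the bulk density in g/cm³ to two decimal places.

Porosity at depth: n = 0.64·exp(−0.533×0.6) = 0.64×0.7263 = 0.4648
Bulk density: ρ_b = (1−n)ρ_g + n·ρ_f = 0.5352×2.71 + 0.4648×1.1
       = 1.450 + 0.511 = 1.962 g/cm³

1.96 g/cm³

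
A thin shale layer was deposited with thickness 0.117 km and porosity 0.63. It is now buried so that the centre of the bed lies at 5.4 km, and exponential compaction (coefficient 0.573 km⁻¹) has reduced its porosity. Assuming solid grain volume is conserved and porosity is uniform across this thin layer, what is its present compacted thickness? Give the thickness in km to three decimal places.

0.045 km

Porosity at 5.4 km: φ = 0.63·exp(−0.573×5.4) = 0.0285
Solid-volume conservation: h(1−φ) = h₀(1−φ₀) ⇒ h = h₀·(1−φ₀)/(1−φ)
h = 0.117 × (1 − 0.63)/(1 − 0.0285) = 0.117 × 0.3809 = 0.0446 km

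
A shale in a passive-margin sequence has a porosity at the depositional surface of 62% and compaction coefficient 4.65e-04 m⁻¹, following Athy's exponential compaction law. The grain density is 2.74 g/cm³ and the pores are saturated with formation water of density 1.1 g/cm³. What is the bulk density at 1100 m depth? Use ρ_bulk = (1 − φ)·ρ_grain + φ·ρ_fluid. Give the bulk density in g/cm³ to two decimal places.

2.13 g/cm³

Working in km (1 km = 1000 m; β in km⁻¹ = β in m⁻¹ × 1000):
Porosity at depth: n = 0.62·exp(−0.465×1.1) = 0.62×0.5996 = 0.3717
Bulk density: ρ_b = (1−n)ρ_g + n·ρ_f = 0.6283×2.74 + 0.3717×1.1
       = 1.721 + 0.409 = 2.130 g/cm³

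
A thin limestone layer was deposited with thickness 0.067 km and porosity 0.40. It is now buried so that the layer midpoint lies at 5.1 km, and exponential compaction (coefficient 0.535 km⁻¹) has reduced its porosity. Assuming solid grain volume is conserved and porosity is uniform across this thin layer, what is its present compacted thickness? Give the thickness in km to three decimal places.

0.041 km

Porosity at 5.1 km: n = 0.4·exp(−0.535×5.1) = 0.0261
Solid-volume conservation: h(1−n) = h₀(1−n₀) ⇒ h = h₀·(1−n₀)/(1−n)
h = 0.067 × (1 − 0.4)/(1 − 0.0261) = 0.067 × 0.6161 = 0.0413 km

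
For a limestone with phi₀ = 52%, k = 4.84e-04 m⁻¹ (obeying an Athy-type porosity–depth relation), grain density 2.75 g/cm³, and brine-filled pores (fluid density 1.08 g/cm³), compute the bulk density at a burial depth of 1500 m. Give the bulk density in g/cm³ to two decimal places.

2.33 g/cm³

Working in km (1 km = 1000 m; k in km⁻¹ = k in m⁻¹ × 1000):
Porosity at depth: phi = 0.52·exp(−0.484×1.5) = 0.52×0.4838 = 0.2516
Bulk density: ρ_b = (1−phi)ρ_g + phi·ρ_f = 0.7484×2.75 + 0.2516×1.08
       = 2.058 + 0.272 = 2.330 g/cm³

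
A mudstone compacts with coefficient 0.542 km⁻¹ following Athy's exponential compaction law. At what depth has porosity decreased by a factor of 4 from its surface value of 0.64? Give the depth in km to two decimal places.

2.56 km

phi/phi₀ = 1/4 ⇒ exp(−c·Z) = 1/4 ⇒ Z = ln(4) / c
Z = 1.3863 / 0.542 = 2.558 km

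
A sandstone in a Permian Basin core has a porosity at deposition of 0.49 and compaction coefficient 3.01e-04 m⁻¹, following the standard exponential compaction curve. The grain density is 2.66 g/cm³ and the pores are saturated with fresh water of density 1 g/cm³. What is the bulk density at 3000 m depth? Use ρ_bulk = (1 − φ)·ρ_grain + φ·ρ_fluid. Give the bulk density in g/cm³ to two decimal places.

Working in km (1 km = 1000 m; c in km⁻¹ = c in m⁻¹ × 1000):
Porosity at depth: φ = 0.49·exp(−0.301×3) = 0.49×0.4054 = 0.1986
Bulk density: ρ_b = (1−φ)ρ_g + φ·ρ_f = 0.8014×2.66 + 0.1986×1
       = 2.132 + 0.199 = 2.330 g/cm³

2.33 g/cm³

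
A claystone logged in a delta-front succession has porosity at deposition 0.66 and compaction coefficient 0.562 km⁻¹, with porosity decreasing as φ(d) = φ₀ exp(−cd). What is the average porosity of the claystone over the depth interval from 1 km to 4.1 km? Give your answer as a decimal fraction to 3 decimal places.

⟨φ⟩ = (1/(d₂−d₁)) ∫ φ₀ e^(−cd) dd = φ₀·(e^(−c·d₁) − e^(−c·d₂)) / (c·(d₂−d₁))
e^(−0.562×1) = 0.5701; e^(−0.562×4.1) = 0.0998
⟨φ⟩ = 0.66 × (0.5701 − 0.0998) / (0.562 × 3.1) = 0.66 × 0.2699 = 0.1781

0.178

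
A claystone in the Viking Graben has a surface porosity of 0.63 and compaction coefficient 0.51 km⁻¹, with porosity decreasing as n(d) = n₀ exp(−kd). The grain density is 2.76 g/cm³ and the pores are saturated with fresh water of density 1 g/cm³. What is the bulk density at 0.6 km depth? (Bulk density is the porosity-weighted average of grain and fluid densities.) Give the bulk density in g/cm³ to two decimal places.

1.94 g/cm³

Porosity at depth: n = 0.63·exp(−0.51×0.6) = 0.63×0.7364 = 0.4639
Bulk density: ρ_b = (1−n)ρ_g + n·ρ_f = 0.5361×2.76 + 0.4639×1
       = 1.480 + 0.464 = 1.943 g/cm³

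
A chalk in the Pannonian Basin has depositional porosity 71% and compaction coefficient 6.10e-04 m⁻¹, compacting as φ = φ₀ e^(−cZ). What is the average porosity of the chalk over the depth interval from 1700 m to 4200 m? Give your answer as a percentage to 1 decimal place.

12.9%

Working in km (1 km = 1000 m; c in km⁻¹ = c in m⁻¹ × 1000):
⟨φ⟩ = (1/(Z₂−Z₁)) ∫ φ₀ e^(−cZ) dZ = φ₀·(e^(−c·Z₁) − e^(−c·Z₂)) / (c·(Z₂−Z₁))
e^(−0.61×1.7) = 0.3545; e^(−0.61×4.2) = 0.0772
⟨φ⟩ = 0.71 × (0.3545 − 0.0772) / (0.61 × 2.5) = 0.71 × 0.1819 = 0.1291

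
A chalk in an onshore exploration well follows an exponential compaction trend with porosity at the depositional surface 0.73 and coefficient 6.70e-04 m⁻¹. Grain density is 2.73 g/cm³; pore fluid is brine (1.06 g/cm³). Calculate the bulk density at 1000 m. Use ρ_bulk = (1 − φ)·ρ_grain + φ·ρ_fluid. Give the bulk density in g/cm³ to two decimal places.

2.11 g/cm³

Working in km (1 km = 1000 m; β in km⁻¹ = β in m⁻¹ × 1000):
Porosity at depth: n = 0.73·exp(−0.67×1) = 0.73×0.5117 = 0.3735
Bulk density: ρ_b = (1−n)ρ_g + n·ρ_f = 0.6265×2.73 + 0.3735×1.06
       = 1.710 + 0.396 = 2.106 g/cm³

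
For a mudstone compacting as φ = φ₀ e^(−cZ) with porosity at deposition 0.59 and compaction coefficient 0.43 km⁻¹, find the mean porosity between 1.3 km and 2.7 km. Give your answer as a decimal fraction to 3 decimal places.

⟨φ⟩ = (1/(Z₂−Z₁)) ∫ φ₀ e^(−cZ) dZ = φ₀·(e^(−c·Z₁) − e^(−c·Z₂)) / (c·(Z₂−Z₁))
e^(−0.43×1.3) = 0.5718; e^(−0.43×2.7) = 0.3132
⟨φ⟩ = 0.59 × (0.5718 − 0.3132) / (0.43 × 1.4) = 0.59 × 0.4296 = 0.2535

0.253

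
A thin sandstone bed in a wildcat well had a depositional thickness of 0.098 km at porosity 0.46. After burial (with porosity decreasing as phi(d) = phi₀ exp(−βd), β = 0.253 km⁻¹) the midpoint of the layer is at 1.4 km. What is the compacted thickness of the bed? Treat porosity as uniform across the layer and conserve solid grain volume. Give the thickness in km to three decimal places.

Porosity at 1.4 km: phi = 0.46·exp(−0.253×1.4) = 0.3228
Solid-volume conservation: h(1−phi) = h₀(1−phi₀) ⇒ h = h₀·(1−phi₀)/(1−phi)
h = 0.098 × (1 − 0.46)/(1 − 0.3228) = 0.098 × 0.7974 = 0.0781 km

0.078 km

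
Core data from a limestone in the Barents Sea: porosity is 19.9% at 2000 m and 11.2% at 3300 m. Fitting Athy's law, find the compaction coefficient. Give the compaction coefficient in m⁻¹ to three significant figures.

0.000442 m⁻¹

Working in km (1 km = 1000 m; c in km⁻¹ = c in m⁻¹ × 1000):
Athy: φ(z) = φ₀ e^(−cz) ⇒ φ₁/φ₂ = e^{c(z₂−z₁)} ⇒ c = ln(φ₁/φ₂)/(z₂−z₁)
c = ln(0.199/0.112) / (3.3 − 2) = ln(1.777) / 1.3 = 0.5748 / 1.3 = 0.4422 km⁻¹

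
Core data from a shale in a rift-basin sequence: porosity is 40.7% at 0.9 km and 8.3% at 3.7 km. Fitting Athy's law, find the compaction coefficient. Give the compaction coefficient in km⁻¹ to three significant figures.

Athy: φ(d) = φ₀ e^(−βd) ⇒ φ₁/φ₂ = e^{β(d₂−d₁)} ⇒ β = ln(φ₁/φ₂)/(d₂−d₁)
β = ln(0.407/0.083) / (3.7 − 0.9) = ln(4.904) / 2.8 = 1.5900 / 2.8 = 0.5678 km⁻¹

0.568 km⁻¹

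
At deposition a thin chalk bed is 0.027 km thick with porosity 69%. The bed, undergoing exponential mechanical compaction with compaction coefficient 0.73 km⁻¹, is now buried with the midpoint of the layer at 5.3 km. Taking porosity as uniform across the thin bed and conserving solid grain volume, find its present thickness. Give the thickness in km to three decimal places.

Porosity at 5.3 km: n = 0.69·exp(−0.73×5.3) = 0.0144
Solid-volume conservation: h(1−n) = h₀(1−n₀) ⇒ h = h₀·(1−n₀)/(1−n)
h = 0.027 × (1 − 0.69)/(1 − 0.0144) = 0.027 × 0.3145 = 0.0085 km

0.008 km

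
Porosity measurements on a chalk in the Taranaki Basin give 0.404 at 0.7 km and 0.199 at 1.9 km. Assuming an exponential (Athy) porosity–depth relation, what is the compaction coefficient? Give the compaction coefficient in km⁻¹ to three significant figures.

0.590 km⁻¹

Athy: phi(z) = phi₀ e^(−kz) ⇒ phi₁/phi₂ = e^{k(z₂−z₁)} ⇒ k = ln(phi₁/phi₂)/(z₂−z₁)
k = ln(0.404/0.199) / (1.9 − 0.7) = ln(2.03) / 1.2 = 0.7081 / 1.2 = 0.5901 km⁻¹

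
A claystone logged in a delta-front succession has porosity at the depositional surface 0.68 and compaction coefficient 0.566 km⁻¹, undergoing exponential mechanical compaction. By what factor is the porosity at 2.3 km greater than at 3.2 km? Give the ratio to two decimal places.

1.66

φ(Z₁)/φ(Z₂) = e^(−c·Z₁)/e^(−c·Z₂) = e^{c(Z₂−Z₁)}
= exp(0.566 × 0.9) = exp(0.5094) = 1.6643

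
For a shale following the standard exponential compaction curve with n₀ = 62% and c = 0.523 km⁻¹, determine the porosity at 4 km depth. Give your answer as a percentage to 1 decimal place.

n = n₀·exp(−c·Z) = 0.62 × exp(−0.523 × 4) = 0.62 × exp(−2.092)
  = 0.62 × 0.1234 = 0.0765

7.7%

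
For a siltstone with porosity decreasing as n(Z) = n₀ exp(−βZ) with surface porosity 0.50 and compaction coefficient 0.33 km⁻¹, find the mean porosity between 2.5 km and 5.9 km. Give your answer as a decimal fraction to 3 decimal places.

0.132

⟨n⟩ = (1/(Z₂−Z₁)) ∫ n₀ e^(−βZ) dZ = n₀·(e^(−β·Z₁) − e^(−β·Z₂)) / (β·(Z₂−Z₁))
e^(−0.33×2.5) = 0.4382; e^(−0.33×5.9) = 0.1427
⟨n⟩ = 0.5 × (0.4382 − 0.1427) / (0.33 × 3.4) = 0.5 × 0.2634 = 0.1317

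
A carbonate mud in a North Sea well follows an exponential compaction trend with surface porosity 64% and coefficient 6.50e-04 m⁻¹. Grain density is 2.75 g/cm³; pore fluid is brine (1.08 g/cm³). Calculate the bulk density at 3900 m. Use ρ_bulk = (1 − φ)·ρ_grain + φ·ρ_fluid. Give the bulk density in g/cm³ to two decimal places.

Working in km (1 km = 1000 m; k in km⁻¹ = k in m⁻¹ × 1000):
Porosity at depth: n = 0.64·exp(−0.65×3.9) = 0.64×0.0793 = 0.0507
Bulk density: ρ_b = (1−n)ρ_g + n·ρ_f = 0.9493×2.75 + 0.0507×1.08
       = 2.610 + 0.055 = 2.665 g/cm³

2.67 g/cm³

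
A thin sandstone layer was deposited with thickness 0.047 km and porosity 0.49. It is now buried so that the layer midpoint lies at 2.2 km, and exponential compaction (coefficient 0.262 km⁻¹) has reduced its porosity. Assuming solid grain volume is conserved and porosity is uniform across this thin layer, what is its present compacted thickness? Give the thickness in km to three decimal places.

Porosity at 2.2 km: φ = 0.49·exp(−0.262×2.2) = 0.2753
Solid-volume conservation: h(1−φ) = h₀(1−φ₀) ⇒ h = h₀·(1−φ₀)/(1−φ)
h = 0.047 × (1 − 0.49)/(1 − 0.2753) = 0.047 × 0.7038 = 0.0331 km

0.033 km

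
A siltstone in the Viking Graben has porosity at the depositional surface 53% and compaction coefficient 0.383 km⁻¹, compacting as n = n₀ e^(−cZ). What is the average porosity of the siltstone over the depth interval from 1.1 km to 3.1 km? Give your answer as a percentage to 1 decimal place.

⟨n⟩ = (1/(Z₂−Z₁)) ∫ n₀ e^(−cZ) dZ = n₀·(e^(−c·Z₁) − e^(−c·Z₂)) / (c·(Z₂−Z₁))
e^(−0.383×1.1) = 0.6562; e^(−0.383×3.1) = 0.3050
⟨n⟩ = 0.53 × (0.6562 − 0.3050) / (0.383 × 2) = 0.53 × 0.4584 = 0.2430

24.3%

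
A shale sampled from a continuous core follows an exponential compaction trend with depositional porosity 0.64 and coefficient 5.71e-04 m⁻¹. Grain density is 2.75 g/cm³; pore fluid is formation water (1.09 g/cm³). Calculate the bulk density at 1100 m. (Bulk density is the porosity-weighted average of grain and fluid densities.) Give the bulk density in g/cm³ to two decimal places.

Working in km (1 km = 1000 m; β in km⁻¹ = β in m⁻¹ × 1000):
Porosity at depth: φ = 0.64·exp(−0.571×1.1) = 0.64×0.5336 = 0.3415
Bulk density: ρ_b = (1−φ)ρ_g + φ·ρ_f = 0.6585×2.75 + 0.3415×1.09
       = 1.811 + 0.372 = 2.183 g/cm³

2.18 g/cm³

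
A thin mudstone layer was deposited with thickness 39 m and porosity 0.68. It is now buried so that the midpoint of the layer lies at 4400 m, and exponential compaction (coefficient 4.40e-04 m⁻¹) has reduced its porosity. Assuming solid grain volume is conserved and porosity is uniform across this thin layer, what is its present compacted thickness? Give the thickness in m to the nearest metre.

Working in km (1 km = 1000 m; k in km⁻¹ = k in m⁻¹ × 1000):
Porosity at 4.4 km: phi = 0.68·exp(−0.44×4.4) = 0.0981
Solid-volume conservation: h(1−phi) = h₀(1−phi₀) ⇒ h = h₀·(1−phi₀)/(1−phi)
h = 0.039 × (1 − 0.68)/(1 − 0.0981) = 0.039 × 0.3548 = 0.0138 km

14 m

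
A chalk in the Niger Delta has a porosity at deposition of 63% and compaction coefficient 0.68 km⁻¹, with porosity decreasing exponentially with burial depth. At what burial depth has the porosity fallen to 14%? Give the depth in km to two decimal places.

2.21 km

Invert Athy's law: d = ln(φ₀/φ) / k
d = ln(0.63/0.14) / 0.68 = ln(4.5) / 0.68 = 1.5041 / 0.68 = 2.212 km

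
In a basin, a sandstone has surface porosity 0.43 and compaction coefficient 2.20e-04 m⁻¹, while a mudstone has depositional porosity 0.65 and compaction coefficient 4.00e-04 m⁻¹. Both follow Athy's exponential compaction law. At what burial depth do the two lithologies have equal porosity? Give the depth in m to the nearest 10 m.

2300 m

Working in km (1 km = 1000 m; β in km⁻¹ = β in m⁻¹ × 1000):
Set φ₀ₐ e^(−βₐd) = φ₀ᵦ e^(−βᵦd) ⇒ ln(φ₀ₐ/φ₀ᵦ) = (βₐ − βᵦ)·d
d = ln(0.43/0.65) / (0.22 − 0.4) = -0.4132 / -0.18 = 2.295 km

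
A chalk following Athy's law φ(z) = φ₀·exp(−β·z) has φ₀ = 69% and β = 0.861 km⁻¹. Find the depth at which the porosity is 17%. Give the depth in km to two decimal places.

Invert Athy's law: z = ln(φ₀/φ) / β
z = ln(0.69/0.17) / 0.861 = ln(4.059) / 0.861 = 1.4009 / 0.861 = 1.627 km

1.63 km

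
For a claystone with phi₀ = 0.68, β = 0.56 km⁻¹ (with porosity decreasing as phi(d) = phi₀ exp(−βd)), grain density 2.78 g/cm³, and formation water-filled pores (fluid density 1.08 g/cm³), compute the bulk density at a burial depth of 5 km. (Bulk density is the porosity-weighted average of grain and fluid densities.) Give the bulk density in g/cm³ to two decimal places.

2.71 g/cm³

Porosity at depth: phi = 0.68·exp(−0.56×5) = 0.68×0.0608 = 0.0414
Bulk density: ρ_b = (1−phi)ρ_g + phi·ρ_f = 0.9586×2.78 + 0.0414×1.08
       = 2.665 + 0.045 = 2.710 g/cm³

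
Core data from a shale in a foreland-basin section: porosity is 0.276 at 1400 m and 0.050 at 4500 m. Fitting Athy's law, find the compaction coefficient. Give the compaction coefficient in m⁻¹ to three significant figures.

Working in km (1 km = 1000 m; β in km⁻¹ = β in m⁻¹ × 1000):
Athy: φ(z) = φ₀ e^(−βz) ⇒ φ₁/φ₂ = e^{β(z₂−z₁)} ⇒ β = ln(φ₁/φ₂)/(z₂−z₁)
β = ln(0.276/0.05) / (4.5 − 1.4) = ln(5.52) / 3.1 = 1.7084 / 3.1 = 0.5511 km⁻¹

0.000551 m⁻¹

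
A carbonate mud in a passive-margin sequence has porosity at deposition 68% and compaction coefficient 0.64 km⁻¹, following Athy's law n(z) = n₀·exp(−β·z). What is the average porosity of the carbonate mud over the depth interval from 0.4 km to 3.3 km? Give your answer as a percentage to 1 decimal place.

⟨n⟩ = (1/(z₂−z₁)) ∫ n₀ e^(−βz) dz = n₀·(e^(−β·z₁) − e^(−β·z₂)) / (β·(z₂−z₁))
e^(−0.64×0.4) = 0.7741; e^(−0.64×3.3) = 0.1210
⟨n⟩ = 0.68 × (0.7741 − 0.1210) / (0.64 × 2.9) = 0.68 × 0.3519 = 0.2393

23.9%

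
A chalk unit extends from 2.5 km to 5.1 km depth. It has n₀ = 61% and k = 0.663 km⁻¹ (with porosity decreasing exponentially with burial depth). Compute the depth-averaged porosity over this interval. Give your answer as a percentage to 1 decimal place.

5.5%

⟨n⟩ = (1/(d₂−d₁)) ∫ n₀ e^(−kd) dd = n₀·(e^(−k·d₁) − e^(−k·d₂)) / (k·(d₂−d₁))
e^(−0.663×2.5) = 0.1906; e^(−0.663×5.1) = 0.0340
⟨n⟩ = 0.61 × (0.1906 − 0.0340) / (0.663 × 2.6) = 0.61 × 0.0909 = 0.0554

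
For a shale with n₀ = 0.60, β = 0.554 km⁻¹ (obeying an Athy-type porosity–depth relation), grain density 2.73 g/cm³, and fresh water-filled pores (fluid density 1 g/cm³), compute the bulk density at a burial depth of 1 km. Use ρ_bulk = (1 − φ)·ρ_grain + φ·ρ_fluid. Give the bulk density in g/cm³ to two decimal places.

Porosity at depth: n = 0.6·exp(−0.554×1) = 0.6×0.5746 = 0.3448
Bulk density: ρ_b = (1−n)ρ_g + n·ρ_f = 0.6552×2.73 + 0.3448×1
       = 1.789 + 0.345 = 2.134 g/cm³

2.13 g/cm³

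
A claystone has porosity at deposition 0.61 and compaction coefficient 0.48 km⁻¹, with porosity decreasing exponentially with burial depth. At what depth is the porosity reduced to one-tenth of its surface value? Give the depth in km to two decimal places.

4.80 km

φ/φ₀ = 1/10 ⇒ exp(−k·Z) = 1/10 ⇒ Z = ln(10) / k
Z = 2.3026 / 0.48 = 4.797 km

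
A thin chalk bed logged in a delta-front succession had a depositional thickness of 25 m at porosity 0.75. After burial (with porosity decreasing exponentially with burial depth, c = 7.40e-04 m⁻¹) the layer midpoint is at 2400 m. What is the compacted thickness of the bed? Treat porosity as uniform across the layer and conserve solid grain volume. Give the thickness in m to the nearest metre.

7 m

Working in km (1 km = 1000 m; c in km⁻¹ = c in m⁻¹ × 1000):
Porosity at 2.4 km: n = 0.75·exp(−0.74×2.4) = 0.1270
Solid-volume conservation: h(1−n) = h₀(1−n₀) ⇒ h = h₀·(1−n₀)/(1−n)
h = 0.025 × (1 − 0.75)/(1 − 0.1270) = 0.025 × 0.2864 = 0.0072 km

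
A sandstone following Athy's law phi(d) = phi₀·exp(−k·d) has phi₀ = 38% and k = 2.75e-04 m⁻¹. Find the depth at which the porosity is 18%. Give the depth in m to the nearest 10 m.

2720 m

Working in km (1 km = 1000 m; k in km⁻¹ = k in m⁻¹ × 1000):
Invert Athy's law: d = ln(phi₀/phi) / k
d = ln(0.38/0.18) / 0.275 = ln(2.111) / 0.275 = 0.7472 / 0.275 = 2.717 km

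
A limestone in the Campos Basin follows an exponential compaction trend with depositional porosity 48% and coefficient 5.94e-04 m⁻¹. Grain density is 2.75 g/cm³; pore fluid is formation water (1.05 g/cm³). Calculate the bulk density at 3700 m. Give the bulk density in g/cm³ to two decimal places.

2.66 g/cm³

Working in km (1 km = 1000 m; β in km⁻¹ = β in m⁻¹ × 1000):
Porosity at depth: n = 0.48·exp(−0.594×3.7) = 0.48×0.1110 = 0.0533
Bulk density: ρ_b = (1−n)ρ_g + n·ρ_f = 0.9467×2.75 + 0.0533×1.05
       = 2.603 + 0.056 = 2.659 g/cm³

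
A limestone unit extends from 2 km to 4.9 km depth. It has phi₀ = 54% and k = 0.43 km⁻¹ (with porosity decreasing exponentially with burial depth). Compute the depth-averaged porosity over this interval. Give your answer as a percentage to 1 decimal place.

⟨phi⟩ = (1/(d₂−d₁)) ∫ phi₀ e^(−kd) dd = phi₀·(e^(−k·d₁) − e^(−k·d₂)) / (k·(d₂−d₁))
e^(−0.43×2) = 0.4232; e^(−0.43×4.9) = 0.1216
⟨phi⟩ = 0.54 × (0.4232 − 0.1216) / (0.43 × 2.9) = 0.54 × 0.2418 = 0.1306

13.1%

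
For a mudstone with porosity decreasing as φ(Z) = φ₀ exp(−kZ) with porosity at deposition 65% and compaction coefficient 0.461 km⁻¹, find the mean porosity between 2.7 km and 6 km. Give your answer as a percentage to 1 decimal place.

⟨φ⟩ = (1/(Z₂−Z₁)) ∫ φ₀ e^(−kZ) dZ = φ₀·(e^(−k·Z₁) − e^(−k·Z₂)) / (k·(Z₂−Z₁))
e^(−0.461×2.7) = 0.2880; e^(−0.461×6) = 0.0629
⟨φ⟩ = 0.65 × (0.2880 − 0.0629) / (0.461 × 3.3) = 0.65 × 0.1480 = 0.0962

9.6%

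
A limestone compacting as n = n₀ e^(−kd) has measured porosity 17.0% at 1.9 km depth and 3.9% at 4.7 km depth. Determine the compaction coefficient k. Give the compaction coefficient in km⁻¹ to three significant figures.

Athy: n(d) = n₀ e^(−kd) ⇒ n₁/n₂ = e^{k(d₂−d₁)} ⇒ k = ln(n₁/n₂)/(d₂−d₁)
k = ln(0.17/0.039) / (4.7 − 1.9) = ln(4.359) / 2.8 = 1.4722 / 2.8 = 0.5258 km⁻¹

0.526 km⁻¹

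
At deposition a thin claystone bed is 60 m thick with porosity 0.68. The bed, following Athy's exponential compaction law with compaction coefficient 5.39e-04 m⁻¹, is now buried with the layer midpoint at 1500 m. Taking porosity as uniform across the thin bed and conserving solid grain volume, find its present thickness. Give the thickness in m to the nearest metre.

28 m

Working in km (1 km = 1000 m; β in km⁻¹ = β in m⁻¹ × 1000):
Porosity at 1.5 km: phi = 0.68·exp(−0.539×1.5) = 0.3030
Solid-volume conservation: h(1−phi) = h₀(1−phi₀) ⇒ h = h₀·(1−phi₀)/(1−phi)
h = 0.06 × (1 − 0.68)/(1 − 0.3030) = 0.06 × 0.4591 = 0.0275 km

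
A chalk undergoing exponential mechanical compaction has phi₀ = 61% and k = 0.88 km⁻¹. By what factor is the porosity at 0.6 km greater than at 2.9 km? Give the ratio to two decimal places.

phi(z₁)/phi(z₂) = e^(−k·z₁)/e^(−k·z₂) = e^{k(z₂−z₁)}
= exp(0.88 × 2.3) = exp(2.024) = 7.5685

7.57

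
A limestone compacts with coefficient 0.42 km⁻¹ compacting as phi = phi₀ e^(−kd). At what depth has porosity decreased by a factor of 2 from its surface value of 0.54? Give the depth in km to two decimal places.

1.65 km

phi/phi₀ = 1/2 ⇒ exp(−k·d) = 1/2 ⇒ d = ln(2) / k
d = 0.6931 / 0.42 = 1.650 km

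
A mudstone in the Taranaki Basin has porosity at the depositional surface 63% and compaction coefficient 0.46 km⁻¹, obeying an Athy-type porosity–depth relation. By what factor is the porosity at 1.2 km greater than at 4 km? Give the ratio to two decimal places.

3.63

phi(d₁)/phi(d₂) = e^(−k·d₁)/e^(−k·d₂) = e^{k(d₂−d₁)}
= exp(0.46 × 2.8) = exp(1.288) = 3.6255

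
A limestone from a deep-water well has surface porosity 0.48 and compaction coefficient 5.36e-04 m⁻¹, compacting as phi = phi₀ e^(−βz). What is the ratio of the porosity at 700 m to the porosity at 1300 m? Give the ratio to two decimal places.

Working in km (1 km = 1000 m; β in km⁻¹ = β in m⁻¹ × 1000):
phi(z₁)/phi(z₂) = e^(−β·z₁)/e^(−β·z₂) = e^{β(z₂−z₁)}
= exp(0.536 × 0.6) = exp(0.3216) = 1.3793

1.38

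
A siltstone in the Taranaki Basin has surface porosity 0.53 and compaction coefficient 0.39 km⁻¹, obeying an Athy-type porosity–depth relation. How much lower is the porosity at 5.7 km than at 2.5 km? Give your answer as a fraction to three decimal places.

n(2.5) = 0.53·e^(−0.39×2.5) = 0.1999
n(5.7) = 0.53·e^(−0.39×5.7) = 0.0574
Δn = 0.1999 − 0.0574 = 0.1425

0.143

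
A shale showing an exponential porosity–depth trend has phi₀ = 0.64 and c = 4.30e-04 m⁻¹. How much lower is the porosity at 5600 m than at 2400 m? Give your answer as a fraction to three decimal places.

Working in km (1 km = 1000 m; c in km⁻¹ = c in m⁻¹ × 1000):
phi(2.4) = 0.64·e^(−0.43×2.4) = 0.2280
phi(5.6) = 0.64·e^(−0.43×5.6) = 0.0576
Δphi = 0.2280 − 0.0576 = 0.1704

0.170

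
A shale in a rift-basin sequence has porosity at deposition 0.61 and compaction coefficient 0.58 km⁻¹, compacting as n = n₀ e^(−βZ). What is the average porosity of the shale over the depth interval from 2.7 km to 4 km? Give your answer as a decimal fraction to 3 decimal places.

⟨n⟩ = (1/(Z₂−Z₁)) ∫ n₀ e^(−βZ) dZ = n₀·(e^(−β·Z₁) − e^(−β·Z₂)) / (β·(Z₂−Z₁))
e^(−0.58×2.7) = 0.2089; e^(−0.58×4) = 0.0983
⟨n⟩ = 0.61 × (0.2089 − 0.0983) / (0.58 × 1.3) = 0.61 × 0.1467 = 0.0895

0.089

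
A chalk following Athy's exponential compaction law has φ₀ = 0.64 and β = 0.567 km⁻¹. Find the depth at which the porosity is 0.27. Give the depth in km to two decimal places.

1.52 km

Invert Athy's law: z = ln(φ₀/φ) / β
z = ln(0.64/0.27) / 0.567 = ln(2.37) / 0.567 = 0.8630 / 0.567 = 1.522 km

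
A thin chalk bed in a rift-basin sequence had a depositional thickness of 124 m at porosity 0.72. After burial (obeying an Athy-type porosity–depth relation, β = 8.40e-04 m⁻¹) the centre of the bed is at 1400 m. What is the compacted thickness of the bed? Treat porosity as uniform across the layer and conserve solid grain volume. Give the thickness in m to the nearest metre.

45 m

Working in km (1 km = 1000 m; β in km⁻¹ = β in m⁻¹ × 1000):
Porosity at 1.4 km: phi = 0.72·exp(−0.84×1.4) = 0.2221
Solid-volume conservation: h(1−phi) = h₀(1−phi₀) ⇒ h = h₀·(1−phi₀)/(1−phi)
h = 0.124 × (1 − 0.72)/(1 − 0.2221) = 0.124 × 0.3600 = 0.0446 km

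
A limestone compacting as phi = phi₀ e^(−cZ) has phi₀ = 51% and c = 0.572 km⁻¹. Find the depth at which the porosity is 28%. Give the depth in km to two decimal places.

Invert Athy's law: Z = ln(phi₀/phi) / c
Z = ln(0.51/0.28) / 0.572 = ln(1.821) / 0.572 = 0.5996 / 0.572 = 1.048 km

1.05 km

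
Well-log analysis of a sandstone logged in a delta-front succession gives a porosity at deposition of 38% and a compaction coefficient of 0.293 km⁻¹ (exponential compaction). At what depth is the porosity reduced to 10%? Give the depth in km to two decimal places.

Invert Athy's law: z = ln(phi₀/phi) / c
z = ln(0.38/0.1) / 0.293 = ln(3.8) / 0.293 = 1.3350 / 0.293 = 4.556 km

4.56 km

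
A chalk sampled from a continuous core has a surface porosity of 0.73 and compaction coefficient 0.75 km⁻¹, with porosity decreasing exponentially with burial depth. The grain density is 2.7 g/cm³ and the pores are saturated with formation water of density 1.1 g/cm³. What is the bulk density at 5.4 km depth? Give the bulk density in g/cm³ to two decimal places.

2.68 g/cm³

Porosity at depth: φ = 0.73·exp(−0.75×5.4) = 0.73×0.0174 = 0.0127
Bulk density: ρ_b = (1−φ)ρ_g + φ·ρ_f = 0.9873×2.7 + 0.0127×1.1
       = 2.666 + 0.014 = 2.680 g/cm³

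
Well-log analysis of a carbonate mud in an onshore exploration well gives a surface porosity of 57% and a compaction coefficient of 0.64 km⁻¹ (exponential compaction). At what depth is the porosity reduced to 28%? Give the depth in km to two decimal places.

1.11 km

Invert Athy's law: d = ln(φ₀/φ) / β
d = ln(0.57/0.28) / 0.64 = ln(2.036) / 0.64 = 0.7108 / 0.64 = 1.111 km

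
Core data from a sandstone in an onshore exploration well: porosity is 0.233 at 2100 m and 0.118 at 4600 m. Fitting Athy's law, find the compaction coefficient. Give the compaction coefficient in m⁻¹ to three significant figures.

Working in km (1 km = 1000 m; β in km⁻¹ = β in m⁻¹ × 1000):
Athy: n(z) = n₀ e^(−βz) ⇒ n₁/n₂ = e^{β(z₂−z₁)} ⇒ β = ln(n₁/n₂)/(z₂−z₁)
β = ln(0.233/0.118) / (4.6 − 2.1) = ln(1.975) / 2.5 = 0.6804 / 2.5 = 0.2721 km⁻¹

0.000272 m⁻¹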